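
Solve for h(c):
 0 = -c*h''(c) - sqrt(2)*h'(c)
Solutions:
 h(c) = C1 + C2*c^(1 - sqrt(2))


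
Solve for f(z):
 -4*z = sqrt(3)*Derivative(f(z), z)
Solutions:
 f(z) = C1 - 2*sqrt(3)*z^2/3


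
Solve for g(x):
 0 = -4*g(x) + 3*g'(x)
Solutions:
 g(x) = C1*exp(4*x/3)


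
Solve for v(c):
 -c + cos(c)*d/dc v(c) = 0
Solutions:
 v(c) = C1 + Integral(c/cos(c), c)


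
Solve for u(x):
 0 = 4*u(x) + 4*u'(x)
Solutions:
 u(x) = C1*exp(-x)


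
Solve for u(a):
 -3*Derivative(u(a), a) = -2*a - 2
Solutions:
 u(a) = C1 + a^2/3 + 2*a/3


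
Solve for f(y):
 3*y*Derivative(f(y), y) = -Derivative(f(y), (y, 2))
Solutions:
 f(y) = C1 + C2*erf(sqrt(6)*y/2)


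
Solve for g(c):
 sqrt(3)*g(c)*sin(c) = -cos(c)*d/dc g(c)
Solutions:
 g(c) = C1*cos(c)^(sqrt(3))


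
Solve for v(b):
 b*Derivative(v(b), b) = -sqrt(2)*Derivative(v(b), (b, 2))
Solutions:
 v(b) = C1 + C2*erf(2^(1/4)*b/2)


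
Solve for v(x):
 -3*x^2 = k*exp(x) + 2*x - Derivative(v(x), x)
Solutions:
 v(x) = C1 + k*exp(x) + x^3 + x^2


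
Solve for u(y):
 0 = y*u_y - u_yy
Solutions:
 u(y) = C1 + C2*erfi(sqrt(2)*y/2)


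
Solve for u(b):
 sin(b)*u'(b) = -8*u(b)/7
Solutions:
 u(b) = C1*(cos(b) + 1)^(4/7)/(cos(b) - 1)^(4/7)


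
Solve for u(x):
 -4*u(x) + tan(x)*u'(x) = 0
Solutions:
 u(x) = C1*sin(x)^4


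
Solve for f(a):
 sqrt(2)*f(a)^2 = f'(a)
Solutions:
 f(a) = -1/(C1 + sqrt(2)*a)


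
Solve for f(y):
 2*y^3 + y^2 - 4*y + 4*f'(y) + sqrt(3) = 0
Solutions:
 f(y) = C1 - y^4/8 - y^3/12 + y^2/2 - sqrt(3)*y/4


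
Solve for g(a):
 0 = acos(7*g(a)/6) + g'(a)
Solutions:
 Integral(1/acos(7*_y/6), (_y, g(a))) = C1 - a


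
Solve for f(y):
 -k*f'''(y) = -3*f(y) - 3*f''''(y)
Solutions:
 f(y) = C1*exp(y*(k - sqrt(k^2 + 6*12^(1/3)*(k^2 + sqrt(k^4 - 768))^(1/3) + 48*18^(1/3)/(k^2 + sqrt(k^4 - 768))^(1/3)) - sqrt(2)*sqrt(-k^3/sqrt(k^2 + 6*12^(1/3)*(k^2 + sqrt(k^4 - 768))^(1/3) + 48*18^(1/3)/(k^2 + sqrt(k^4 - 768))^(1/3)) + k^2 - 3*12^(1/3)*(k^2 + sqrt(k^4 - 768))^(1/3) - 24*18^(1/3)/(k^2 + sqrt(k^4 - 768))^(1/3)))/12) + C2*exp(y*(k - sqrt(k^2 + 6*12^(1/3)*(k^2 + sqrt(k^4 - 768))^(1/3) + 48*18^(1/3)/(k^2 + sqrt(k^4 - 768))^(1/3)) + sqrt(2)*sqrt(-k^3/sqrt(k^2 + 6*12^(1/3)*(k^2 + sqrt(k^4 - 768))^(1/3) + 48*18^(1/3)/(k^2 + sqrt(k^4 - 768))^(1/3)) + k^2 - 3*12^(1/3)*(k^2 + sqrt(k^4 - 768))^(1/3) - 24*18^(1/3)/(k^2 + sqrt(k^4 - 768))^(1/3)))/12) + C3*exp(y*(k + sqrt(k^2 + 6*12^(1/3)*(k^2 + sqrt(k^4 - 768))^(1/3) + 48*18^(1/3)/(k^2 + sqrt(k^4 - 768))^(1/3)) - sqrt(2)*sqrt(k^3/sqrt(k^2 + 6*12^(1/3)*(k^2 + sqrt(k^4 - 768))^(1/3) + 48*18^(1/3)/(k^2 + sqrt(k^4 - 768))^(1/3)) + k^2 - 3*12^(1/3)*(k^2 + sqrt(k^4 - 768))^(1/3) - 24*18^(1/3)/(k^2 + sqrt(k^4 - 768))^(1/3)))/12) + C4*exp(y*(k + sqrt(k^2 + 6*12^(1/3)*(k^2 + sqrt(k^4 - 768))^(1/3) + 48*18^(1/3)/(k^2 + sqrt(k^4 - 768))^(1/3)) + sqrt(2)*sqrt(k^3/sqrt(k^2 + 6*12^(1/3)*(k^2 + sqrt(k^4 - 768))^(1/3) + 48*18^(1/3)/(k^2 + sqrt(k^4 - 768))^(1/3)) + k^2 - 3*12^(1/3)*(k^2 + sqrt(k^4 - 768))^(1/3) - 24*18^(1/3)/(k^2 + sqrt(k^4 - 768))^(1/3)))/12)


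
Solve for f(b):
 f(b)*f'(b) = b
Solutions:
 f(b) = -sqrt(C1 + b^2)
 f(b) = sqrt(C1 + b^2)


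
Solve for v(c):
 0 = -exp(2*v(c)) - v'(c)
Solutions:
 v(c) = log(-sqrt(-1/(C1 - c))) - log(2)/2
 v(c) = log(-1/(C1 - c))/2 - log(2)/2


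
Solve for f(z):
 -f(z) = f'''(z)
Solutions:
 f(z) = C3*exp(-z) + (C1*sin(sqrt(3)*z/2) + C2*cos(sqrt(3)*z/2))*exp(z/2)


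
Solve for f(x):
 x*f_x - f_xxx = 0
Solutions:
 f(x) = C1 + Integral(C2*airyai(x) + C3*airybi(x), x)


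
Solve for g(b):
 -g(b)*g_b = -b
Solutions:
 g(b) = -sqrt(C1 + b^2)
 g(b) = sqrt(C1 + b^2)


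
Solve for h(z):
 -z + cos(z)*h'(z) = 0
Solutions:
 h(z) = C1 + Integral(z/cos(z), z)


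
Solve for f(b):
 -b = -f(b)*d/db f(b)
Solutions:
 f(b) = -sqrt(C1 + b^2)
 f(b) = sqrt(C1 + b^2)


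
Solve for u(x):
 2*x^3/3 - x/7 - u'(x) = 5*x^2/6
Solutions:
 u(x) = C1 + x^4/6 - 5*x^3/18 - x^2/14


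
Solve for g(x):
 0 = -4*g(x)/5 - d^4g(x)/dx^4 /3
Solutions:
 g(x) = (C1*sin(3^(1/4)*5^(3/4)*x/5) + C2*cos(3^(1/4)*5^(3/4)*x/5))*exp(-3^(1/4)*5^(3/4)*x/5) + (C3*sin(3^(1/4)*5^(3/4)*x/5) + C4*cos(3^(1/4)*5^(3/4)*x/5))*exp(3^(1/4)*5^(3/4)*x/5)


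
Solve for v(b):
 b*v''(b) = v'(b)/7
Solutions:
 v(b) = C1 + C2*b^(8/7)


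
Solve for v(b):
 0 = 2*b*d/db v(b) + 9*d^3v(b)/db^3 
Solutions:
 v(b) = C1 + Integral(C2*airyai(-6^(1/3)*b/3) + C3*airybi(-6^(1/3)*b/3), b)


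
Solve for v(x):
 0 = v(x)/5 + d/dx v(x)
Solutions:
 v(x) = C1*exp(-x/5)


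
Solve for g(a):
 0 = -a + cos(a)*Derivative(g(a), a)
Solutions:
 g(a) = C1 + Integral(a/cos(a), a)


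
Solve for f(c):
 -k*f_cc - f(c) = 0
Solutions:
 f(c) = C1*exp(-c*sqrt(-1/k)) + C2*exp(c*sqrt(-1/k))


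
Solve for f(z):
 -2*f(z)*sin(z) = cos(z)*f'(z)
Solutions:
 f(z) = C1*cos(z)^2


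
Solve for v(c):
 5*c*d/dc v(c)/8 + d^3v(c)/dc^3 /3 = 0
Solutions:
 v(c) = C1 + Integral(C2*airyai(-15^(1/3)*c/2) + C3*airybi(-15^(1/3)*c/2), c)


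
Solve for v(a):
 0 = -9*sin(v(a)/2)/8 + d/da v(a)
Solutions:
 -9*a/8 + log(cos(v(a)/2) - 1) - log(cos(v(a)/2) + 1) = C1


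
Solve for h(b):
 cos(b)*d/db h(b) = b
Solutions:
 h(b) = C1 + Integral(b/cos(b), b)


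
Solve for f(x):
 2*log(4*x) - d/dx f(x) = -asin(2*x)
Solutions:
 f(x) = C1 + 2*x*log(x) + x*asin(2*x) - 2*x + 4*x*log(2) + sqrt(1 - 4*x^2)/2


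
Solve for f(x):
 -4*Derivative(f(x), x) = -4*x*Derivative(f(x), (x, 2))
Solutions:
 f(x) = C1 + C2*x^2


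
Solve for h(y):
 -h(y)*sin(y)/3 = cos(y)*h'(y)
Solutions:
 h(y) = C1*cos(y)^(1/3)


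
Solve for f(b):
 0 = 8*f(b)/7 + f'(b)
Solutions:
 f(b) = C1*exp(-8*b/7)


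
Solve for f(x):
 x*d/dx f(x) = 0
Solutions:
 f(x) = C1


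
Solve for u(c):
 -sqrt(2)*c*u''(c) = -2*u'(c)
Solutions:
 u(c) = C1 + C2*c^(1 + sqrt(2))


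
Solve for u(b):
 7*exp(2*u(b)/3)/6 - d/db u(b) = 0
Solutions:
 u(b) = 3*log(-sqrt(-1/(C1 + 7*b))) + 3*log(3)
 u(b) = 3*log(-1/(C1 + 7*b))/2 + 3*log(3)


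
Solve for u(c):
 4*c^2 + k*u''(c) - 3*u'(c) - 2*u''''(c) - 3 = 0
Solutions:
 u(c) = C1 + C2*exp(c*(-2*k/((-6^(1/3) + 2^(1/3)*3^(5/6)*I)*(sqrt(3)*sqrt(243 - 2*k^3) + 27)^(1/3)) + 6^(1/3)*(sqrt(3)*sqrt(243 - 2*k^3) + 27)^(1/3)/12 - 2^(1/3)*3^(5/6)*I*(sqrt(3)*sqrt(243 - 2*k^3) + 27)^(1/3)/12)) + C3*exp(c*(2*k/((6^(1/3) + 2^(1/3)*3^(5/6)*I)*(sqrt(3)*sqrt(243 - 2*k^3) + 27)^(1/3)) + 6^(1/3)*(sqrt(3)*sqrt(243 - 2*k^3) + 27)^(1/3)/12 + 2^(1/3)*3^(5/6)*I*(sqrt(3)*sqrt(243 - 2*k^3) + 27)^(1/3)/12)) + C4*exp(-6^(1/3)*c*(6^(1/3)*k/(sqrt(3)*sqrt(243 - 2*k^3) + 27)^(1/3) + (sqrt(3)*sqrt(243 - 2*k^3) + 27)^(1/3))/6) + 4*c^3/9 + 4*c^2*k/9 + 8*c*k^2/27 - c


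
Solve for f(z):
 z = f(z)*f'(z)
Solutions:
 f(z) = -sqrt(C1 + z^2)
 f(z) = sqrt(C1 + z^2)


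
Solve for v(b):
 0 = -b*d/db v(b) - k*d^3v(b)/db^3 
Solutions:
 v(b) = C1 + Integral(C2*airyai(b*(-1/k)^(1/3)) + C3*airybi(b*(-1/k)^(1/3)), b)


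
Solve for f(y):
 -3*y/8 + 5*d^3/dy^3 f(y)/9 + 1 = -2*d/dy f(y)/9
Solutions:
 f(y) = C1 + C2*sin(sqrt(10)*y/5) + C3*cos(sqrt(10)*y/5) + 27*y^2/32 - 9*y/2


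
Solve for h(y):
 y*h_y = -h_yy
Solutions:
 h(y) = C1 + C2*erf(sqrt(2)*y/2)


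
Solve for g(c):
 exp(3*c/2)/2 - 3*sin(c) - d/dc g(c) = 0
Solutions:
 g(c) = C1 + exp(3*c/2)/3 + 3*cos(c)


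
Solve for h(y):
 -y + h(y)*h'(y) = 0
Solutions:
 h(y) = -sqrt(C1 + y^2)
 h(y) = sqrt(C1 + y^2)


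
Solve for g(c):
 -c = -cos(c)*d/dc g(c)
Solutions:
 g(c) = C1 + Integral(c/cos(c), c)


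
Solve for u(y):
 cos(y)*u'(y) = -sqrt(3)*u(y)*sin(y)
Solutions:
 u(y) = C1*cos(y)^(sqrt(3))


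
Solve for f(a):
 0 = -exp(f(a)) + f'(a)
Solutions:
 f(a) = log(-1/(C1 + a))


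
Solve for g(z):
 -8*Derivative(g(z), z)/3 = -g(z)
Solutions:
 g(z) = C1*exp(3*z/8)


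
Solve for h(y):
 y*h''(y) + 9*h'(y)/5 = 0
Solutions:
 h(y) = C1 + C2/y^(4/5)


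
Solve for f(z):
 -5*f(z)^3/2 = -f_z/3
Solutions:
 f(z) = -sqrt(-1/(C1 + 15*z))
 f(z) = sqrt(-1/(C1 + 15*z))


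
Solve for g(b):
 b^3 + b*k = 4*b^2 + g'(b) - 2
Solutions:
 g(b) = C1 + b^4/4 - 4*b^3/3 + b^2*k/2 + 2*b


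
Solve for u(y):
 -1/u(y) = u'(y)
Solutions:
 u(y) = -sqrt(C1 - 2*y)
 u(y) = sqrt(C1 - 2*y)


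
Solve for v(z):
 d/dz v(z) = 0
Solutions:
 v(z) = C1


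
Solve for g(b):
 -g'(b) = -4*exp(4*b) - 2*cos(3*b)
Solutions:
 g(b) = C1 + exp(4*b) + 2*sin(3*b)/3


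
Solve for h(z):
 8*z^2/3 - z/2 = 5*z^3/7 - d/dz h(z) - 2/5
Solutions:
 h(z) = C1 + 5*z^4/28 - 8*z^3/9 + z^2/4 - 2*z/5


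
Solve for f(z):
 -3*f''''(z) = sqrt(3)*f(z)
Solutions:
 f(z) = (C1*sin(sqrt(2)*3^(7/8)*z/6) + C2*cos(sqrt(2)*3^(7/8)*z/6))*exp(-sqrt(2)*3^(7/8)*z/6) + (C3*sin(sqrt(2)*3^(7/8)*z/6) + C4*cos(sqrt(2)*3^(7/8)*z/6))*exp(sqrt(2)*3^(7/8)*z/6)


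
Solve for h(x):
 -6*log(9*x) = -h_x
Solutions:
 h(x) = C1 + 6*x*log(x) - 6*x + x*log(531441)


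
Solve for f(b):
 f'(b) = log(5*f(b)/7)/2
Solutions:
 -2*Integral(1/(log(_y) - log(7) + log(5)), (_y, f(b))) = C1 - b


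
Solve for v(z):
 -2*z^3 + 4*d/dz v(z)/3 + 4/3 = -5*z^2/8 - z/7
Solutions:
 v(z) = C1 + 3*z^4/8 - 5*z^3/32 - 3*z^2/56 - z


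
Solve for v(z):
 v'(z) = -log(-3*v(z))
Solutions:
 Integral(1/(log(-_y) + log(3)), (_y, v(z))) = C1 - z


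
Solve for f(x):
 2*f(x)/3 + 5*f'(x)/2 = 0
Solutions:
 f(x) = C1*exp(-4*x/15)


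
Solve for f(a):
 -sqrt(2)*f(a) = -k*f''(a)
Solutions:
 f(a) = C1*exp(-2^(1/4)*a*sqrt(1/k)) + C2*exp(2^(1/4)*a*sqrt(1/k))


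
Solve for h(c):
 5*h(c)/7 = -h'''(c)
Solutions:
 h(c) = C3*exp(-5^(1/3)*7^(2/3)*c/7) + (C1*sin(sqrt(3)*5^(1/3)*7^(2/3)*c/14) + C2*cos(sqrt(3)*5^(1/3)*7^(2/3)*c/14))*exp(5^(1/3)*7^(2/3)*c/14)


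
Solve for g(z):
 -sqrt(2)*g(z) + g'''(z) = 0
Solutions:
 g(z) = C3*exp(2^(1/6)*z) + (C1*sin(2^(1/6)*sqrt(3)*z/2) + C2*cos(2^(1/6)*sqrt(3)*z/2))*exp(-2^(1/6)*z/2)


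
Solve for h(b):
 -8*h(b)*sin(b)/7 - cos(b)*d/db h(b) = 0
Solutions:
 h(b) = C1*cos(b)^(8/7)


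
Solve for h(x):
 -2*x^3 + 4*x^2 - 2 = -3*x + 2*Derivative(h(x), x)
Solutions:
 h(x) = C1 - x^4/4 + 2*x^3/3 + 3*x^2/4 - x


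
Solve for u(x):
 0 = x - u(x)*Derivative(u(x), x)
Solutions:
 u(x) = -sqrt(C1 + x^2)
 u(x) = sqrt(C1 + x^2)


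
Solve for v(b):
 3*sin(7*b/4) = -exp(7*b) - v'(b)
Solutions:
 v(b) = C1 - exp(7*b)/7 + 12*cos(7*b/4)/7


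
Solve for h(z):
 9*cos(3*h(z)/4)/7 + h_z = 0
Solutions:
 9*z/7 - 2*log(sin(3*h(z)/4) - 1)/3 + 2*log(sin(3*h(z)/4) + 1)/3 = C1


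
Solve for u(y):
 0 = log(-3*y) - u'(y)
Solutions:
 u(y) = C1 + y*log(-y) + y*(-1 + log(3))


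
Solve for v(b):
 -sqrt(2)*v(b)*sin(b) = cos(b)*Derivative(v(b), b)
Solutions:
 v(b) = C1*cos(b)^(sqrt(2))


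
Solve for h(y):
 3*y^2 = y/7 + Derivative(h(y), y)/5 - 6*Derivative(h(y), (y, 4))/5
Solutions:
 h(y) = C1 + C4*exp(6^(2/3)*y/6) + 5*y^3 - 5*y^2/14 + (C2*sin(2^(2/3)*3^(1/6)*y/4) + C3*cos(2^(2/3)*3^(1/6)*y/4))*exp(-6^(2/3)*y/12)


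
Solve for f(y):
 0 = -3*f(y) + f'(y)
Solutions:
 f(y) = C1*exp(3*y)


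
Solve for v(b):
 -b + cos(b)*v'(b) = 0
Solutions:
 v(b) = C1 + Integral(b/cos(b), b)


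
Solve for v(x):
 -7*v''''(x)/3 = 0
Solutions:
 v(x) = C1 + C2*x + C3*x^2 + C4*x^3


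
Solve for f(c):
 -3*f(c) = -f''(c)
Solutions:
 f(c) = C1*exp(-sqrt(3)*c) + C2*exp(sqrt(3)*c)


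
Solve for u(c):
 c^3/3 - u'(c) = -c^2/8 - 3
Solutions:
 u(c) = C1 + c^4/12 + c^3/24 + 3*c


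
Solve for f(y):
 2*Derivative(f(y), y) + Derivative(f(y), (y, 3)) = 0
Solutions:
 f(y) = C1 + C2*sin(sqrt(2)*y) + C3*cos(sqrt(2)*y)


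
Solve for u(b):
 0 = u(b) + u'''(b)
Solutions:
 u(b) = C3*exp(-b) + (C1*sin(sqrt(3)*b/2) + C2*cos(sqrt(3)*b/2))*exp(b/2)


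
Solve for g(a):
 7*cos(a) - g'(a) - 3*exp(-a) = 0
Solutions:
 g(a) = C1 + 7*sin(a) + 3*exp(-a)


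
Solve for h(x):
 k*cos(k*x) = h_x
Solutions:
 h(x) = C1 + sin(k*x)


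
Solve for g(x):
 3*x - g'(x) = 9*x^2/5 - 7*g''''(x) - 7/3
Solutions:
 g(x) = C1 + C4*exp(7^(2/3)*x/7) - 3*x^3/5 + 3*x^2/2 + 7*x/3 + (C2*sin(sqrt(3)*7^(2/3)*x/14) + C3*cos(sqrt(3)*7^(2/3)*x/14))*exp(-7^(2/3)*x/14)


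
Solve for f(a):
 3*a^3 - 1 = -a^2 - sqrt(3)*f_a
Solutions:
 f(a) = C1 - sqrt(3)*a^4/4 - sqrt(3)*a^3/9 + sqrt(3)*a/3


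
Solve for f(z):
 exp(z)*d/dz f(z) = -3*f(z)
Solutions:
 f(z) = C1*exp(3*exp(-z))


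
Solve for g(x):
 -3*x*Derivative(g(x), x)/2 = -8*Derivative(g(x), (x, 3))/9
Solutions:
 g(x) = C1 + Integral(C2*airyai(3*2^(2/3)*x/4) + C3*airybi(3*2^(2/3)*x/4), x)


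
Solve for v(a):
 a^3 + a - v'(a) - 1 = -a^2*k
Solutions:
 v(a) = C1 + a^4/4 + a^3*k/3 + a^2/2 - a


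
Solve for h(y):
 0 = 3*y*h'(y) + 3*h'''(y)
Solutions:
 h(y) = C1 + Integral(C2*airyai(-y) + C3*airybi(-y), y)


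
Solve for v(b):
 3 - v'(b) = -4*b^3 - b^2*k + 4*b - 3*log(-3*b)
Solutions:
 v(b) = C1 + b^4 + b^3*k/3 - 2*b^2 + 3*b*log(-b) + 3*b*log(3)


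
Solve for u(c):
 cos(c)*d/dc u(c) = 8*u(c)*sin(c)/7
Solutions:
 u(c) = C1/cos(c)^(8/7)


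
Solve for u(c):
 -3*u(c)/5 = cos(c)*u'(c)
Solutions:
 u(c) = C1*(sin(c) - 1)^(3/10)/(sin(c) + 1)^(3/10)


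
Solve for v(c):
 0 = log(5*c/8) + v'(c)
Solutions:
 v(c) = C1 - c*log(c) + c*log(8/5) + c


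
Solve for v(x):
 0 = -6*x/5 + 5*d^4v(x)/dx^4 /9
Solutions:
 v(x) = C1 + C2*x + C3*x^2 + C4*x^3 + 9*x^5/500


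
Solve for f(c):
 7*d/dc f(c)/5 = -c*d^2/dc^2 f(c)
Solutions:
 f(c) = C1 + C2/c^(2/5)


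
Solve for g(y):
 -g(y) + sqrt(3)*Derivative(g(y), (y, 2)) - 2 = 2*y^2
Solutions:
 g(y) = C1*exp(-3^(3/4)*y/3) + C2*exp(3^(3/4)*y/3) - 2*y^2 - 4*sqrt(3) - 2


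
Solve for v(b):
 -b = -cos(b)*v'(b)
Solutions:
 v(b) = C1 + Integral(b/cos(b), b)


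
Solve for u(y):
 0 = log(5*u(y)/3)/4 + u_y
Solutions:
 -4*Integral(1/(-log(_y) - log(5) + log(3)), (_y, u(y))) = C1 - y


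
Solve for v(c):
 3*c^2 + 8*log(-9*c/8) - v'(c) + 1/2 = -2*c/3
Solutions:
 v(c) = C1 + c^3 + c^2/3 + 8*c*log(-c) + c*(-24*log(2) - 15/2 + 16*log(3))


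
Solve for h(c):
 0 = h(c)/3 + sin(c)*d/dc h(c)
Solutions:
 h(c) = C1*(cos(c) + 1)^(1/6)/(cos(c) - 1)^(1/6)


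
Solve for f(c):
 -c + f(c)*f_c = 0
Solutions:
 f(c) = -sqrt(C1 + c^2)
 f(c) = sqrt(C1 + c^2)


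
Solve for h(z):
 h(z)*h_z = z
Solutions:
 h(z) = -sqrt(C1 + z^2)
 h(z) = sqrt(C1 + z^2)


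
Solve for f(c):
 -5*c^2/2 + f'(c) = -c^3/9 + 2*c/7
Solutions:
 f(c) = C1 - c^4/36 + 5*c^3/6 + c^2/7


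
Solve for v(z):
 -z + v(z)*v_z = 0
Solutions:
 v(z) = -sqrt(C1 + z^2)
 v(z) = sqrt(C1 + z^2)


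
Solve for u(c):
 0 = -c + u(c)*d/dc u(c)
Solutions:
 u(c) = -sqrt(C1 + c^2)
 u(c) = sqrt(C1 + c^2)


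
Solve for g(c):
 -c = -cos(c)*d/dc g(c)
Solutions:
 g(c) = C1 + Integral(c/cos(c), c)


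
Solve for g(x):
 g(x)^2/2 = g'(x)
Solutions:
 g(x) = -2/(C1 + x)


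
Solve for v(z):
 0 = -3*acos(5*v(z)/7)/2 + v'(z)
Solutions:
 Integral(1/acos(5*_y/7), (_y, v(z))) = C1 + 3*z/2


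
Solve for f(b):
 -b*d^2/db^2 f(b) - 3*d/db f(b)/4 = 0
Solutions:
 f(b) = C1 + C2*b^(1/4)


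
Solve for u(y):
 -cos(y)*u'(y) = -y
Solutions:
 u(y) = C1 + Integral(y/cos(y), y)


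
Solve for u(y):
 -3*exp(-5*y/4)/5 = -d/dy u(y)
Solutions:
 u(y) = C1 - 12*exp(-5*y/4)/25


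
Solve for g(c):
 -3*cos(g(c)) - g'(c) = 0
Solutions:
 g(c) = pi - asin((C1 + exp(6*c))/(C1 - exp(6*c)))
 g(c) = asin((C1 + exp(6*c))/(C1 - exp(6*c)))


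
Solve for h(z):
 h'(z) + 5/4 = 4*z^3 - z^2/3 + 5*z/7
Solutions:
 h(z) = C1 + z^4 - z^3/9 + 5*z^2/14 - 5*z/4


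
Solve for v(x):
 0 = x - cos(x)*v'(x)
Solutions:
 v(x) = C1 + Integral(x/cos(x), x)


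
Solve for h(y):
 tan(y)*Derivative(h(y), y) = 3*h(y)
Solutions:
 h(y) = C1*sin(y)^3


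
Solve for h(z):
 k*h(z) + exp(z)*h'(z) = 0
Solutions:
 h(z) = C1*exp(k*exp(-z))


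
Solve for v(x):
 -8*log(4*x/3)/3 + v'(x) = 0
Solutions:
 v(x) = C1 + 8*x*log(x)/3 - 8*x*log(3)/3 - 8*x/3 + 16*x*log(2)/3


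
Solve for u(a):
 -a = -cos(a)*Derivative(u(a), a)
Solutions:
 u(a) = C1 + Integral(a/cos(a), a)


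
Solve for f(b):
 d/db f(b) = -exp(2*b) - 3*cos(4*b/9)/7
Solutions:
 f(b) = C1 - exp(2*b)/2 - 27*sin(4*b/9)/28


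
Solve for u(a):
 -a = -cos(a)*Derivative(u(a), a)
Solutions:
 u(a) = C1 + Integral(a/cos(a), a)


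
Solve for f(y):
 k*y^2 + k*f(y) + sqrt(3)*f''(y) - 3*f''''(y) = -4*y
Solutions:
 f(y) = C1*exp(-sqrt(2)*3^(3/4)*y*sqrt(1 - sqrt(4*k + 1))/6) + C2*exp(sqrt(2)*3^(3/4)*y*sqrt(1 - sqrt(4*k + 1))/6) + C3*exp(-sqrt(2)*3^(3/4)*y*sqrt(sqrt(4*k + 1) + 1)/6) + C4*exp(sqrt(2)*3^(3/4)*y*sqrt(sqrt(4*k + 1) + 1)/6) - y^2 - 4*y/k + 2*sqrt(3)/k


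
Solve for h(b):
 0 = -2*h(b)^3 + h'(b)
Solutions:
 h(b) = -sqrt(2)*sqrt(-1/(C1 + 2*b))/2
 h(b) = sqrt(2)*sqrt(-1/(C1 + 2*b))/2


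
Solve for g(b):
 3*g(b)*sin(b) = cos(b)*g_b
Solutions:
 g(b) = C1/cos(b)^3


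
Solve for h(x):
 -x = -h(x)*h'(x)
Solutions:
 h(x) = -sqrt(C1 + x^2)
 h(x) = sqrt(C1 + x^2)


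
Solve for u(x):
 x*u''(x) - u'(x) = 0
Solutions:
 u(x) = C1 + C2*x^2


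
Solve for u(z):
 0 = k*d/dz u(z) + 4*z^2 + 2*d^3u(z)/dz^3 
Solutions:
 u(z) = C1 + C2*exp(-sqrt(2)*z*sqrt(-k)/2) + C3*exp(sqrt(2)*z*sqrt(-k)/2) - 4*z^3/(3*k) + 16*z/k^2


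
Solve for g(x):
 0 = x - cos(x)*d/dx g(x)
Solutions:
 g(x) = C1 + Integral(x/cos(x), x)


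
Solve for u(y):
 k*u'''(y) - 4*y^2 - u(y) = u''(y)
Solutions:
 u(y) = C1*exp(y*(-(sqrt(((27 + 2/k^2)^2 - 4/k^4)/k^2)/2 - 27/(2*k) - 1/k^3)^(1/3) + 1/k - 1/(k^2*(sqrt(((27 + 2/k^2)^2 - 4/k^4)/k^2)/2 - 27/(2*k) - 1/k^3)^(1/3)))/3) + C2*exp(y*((sqrt(((27 + 2/k^2)^2 - 4/k^4)/k^2)/2 - 27/(2*k) - 1/k^3)^(1/3) - sqrt(3)*I*(sqrt(((27 + 2/k^2)^2 - 4/k^4)/k^2)/2 - 27/(2*k) - 1/k^3)^(1/3) + 2/k - 4/(k^2*(-1 + sqrt(3)*I)*(sqrt(((27 + 2/k^2)^2 - 4/k^4)/k^2)/2 - 27/(2*k) - 1/k^3)^(1/3)))/6) + C3*exp(y*((sqrt(((27 + 2/k^2)^2 - 4/k^4)/k^2)/2 - 27/(2*k) - 1/k^3)^(1/3) + sqrt(3)*I*(sqrt(((27 + 2/k^2)^2 - 4/k^4)/k^2)/2 - 27/(2*k) - 1/k^3)^(1/3) + 2/k + 4/(k^2*(1 + sqrt(3)*I)*(sqrt(((27 + 2/k^2)^2 - 4/k^4)/k^2)/2 - 27/(2*k) - 1/k^3)^(1/3)))/6) - 4*y^2 + 8


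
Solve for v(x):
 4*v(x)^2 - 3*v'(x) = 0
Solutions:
 v(x) = -3/(C1 + 4*x)


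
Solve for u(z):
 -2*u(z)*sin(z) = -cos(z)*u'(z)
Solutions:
 u(z) = C1/cos(z)^2


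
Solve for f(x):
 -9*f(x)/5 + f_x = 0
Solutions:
 f(x) = C1*exp(9*x/5)


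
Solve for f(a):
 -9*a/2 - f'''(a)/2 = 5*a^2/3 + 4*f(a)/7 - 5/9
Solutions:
 f(a) = C3*exp(-2*7^(2/3)*a/7) - 35*a^2/12 - 63*a/8 + (C1*sin(sqrt(3)*7^(2/3)*a/7) + C2*cos(sqrt(3)*7^(2/3)*a/7))*exp(7^(2/3)*a/7) + 35/36


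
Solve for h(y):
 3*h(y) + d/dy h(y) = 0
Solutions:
 h(y) = C1*exp(-3*y)


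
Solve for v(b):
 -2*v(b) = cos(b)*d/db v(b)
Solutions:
 v(b) = C1*(sin(b) - 1)/(sin(b) + 1)


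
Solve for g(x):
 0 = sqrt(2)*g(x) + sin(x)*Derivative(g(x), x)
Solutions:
 g(x) = C1*(cos(x) + 1)^(sqrt(2)/2)/(cos(x) - 1)^(sqrt(2)/2)


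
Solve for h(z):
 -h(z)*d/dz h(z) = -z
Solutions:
 h(z) = -sqrt(C1 + z^2)
 h(z) = sqrt(C1 + z^2)


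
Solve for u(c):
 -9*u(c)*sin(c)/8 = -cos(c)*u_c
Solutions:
 u(c) = C1/cos(c)^(9/8)


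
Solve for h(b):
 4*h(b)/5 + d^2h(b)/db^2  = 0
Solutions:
 h(b) = C1*sin(2*sqrt(5)*b/5) + C2*cos(2*sqrt(5)*b/5)


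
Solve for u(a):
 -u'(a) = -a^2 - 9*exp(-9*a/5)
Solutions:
 u(a) = C1 + a^3/3 - 5*exp(-9*a/5)


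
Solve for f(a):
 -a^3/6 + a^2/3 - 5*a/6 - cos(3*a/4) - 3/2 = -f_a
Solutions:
 f(a) = C1 + a^4/24 - a^3/9 + 5*a^2/12 + 3*a/2 + 4*sin(3*a/4)/3


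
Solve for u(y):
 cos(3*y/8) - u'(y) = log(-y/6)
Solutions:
 u(y) = C1 - y*log(-y) + y + y*log(6) + 8*sin(3*y/8)/3


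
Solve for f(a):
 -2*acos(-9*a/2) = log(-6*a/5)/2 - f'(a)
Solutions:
 f(a) = C1 + a*log(-a)/2 + 2*a*acos(-9*a/2) - a*log(5) - a/2 + a*log(30)/2 + 2*sqrt(4 - 81*a^2)/9


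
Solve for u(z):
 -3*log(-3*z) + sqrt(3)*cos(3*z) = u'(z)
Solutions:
 u(z) = C1 - 3*z*log(-z) - 3*z*log(3) + 3*z + sqrt(3)*sin(3*z)/3


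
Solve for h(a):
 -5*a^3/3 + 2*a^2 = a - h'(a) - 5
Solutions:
 h(a) = C1 + 5*a^4/12 - 2*a^3/3 + a^2/2 - 5*a


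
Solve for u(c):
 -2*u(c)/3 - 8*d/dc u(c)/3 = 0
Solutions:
 u(c) = C1*exp(-c/4)


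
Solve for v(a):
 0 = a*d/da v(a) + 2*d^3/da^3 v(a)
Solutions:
 v(a) = C1 + Integral(C2*airyai(-2^(2/3)*a/2) + C3*airybi(-2^(2/3)*a/2), a)


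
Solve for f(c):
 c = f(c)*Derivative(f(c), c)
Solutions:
 f(c) = -sqrt(C1 + c^2)
 f(c) = sqrt(C1 + c^2)


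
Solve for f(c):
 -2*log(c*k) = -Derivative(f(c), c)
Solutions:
 f(c) = C1 + 2*c*log(c*k) - 2*c


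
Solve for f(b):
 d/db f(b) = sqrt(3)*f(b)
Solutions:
 f(b) = C1*exp(sqrt(3)*b)


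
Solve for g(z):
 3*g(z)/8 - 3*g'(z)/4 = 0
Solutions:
 g(z) = C1*exp(z/2)


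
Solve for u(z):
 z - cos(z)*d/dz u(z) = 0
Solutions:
 u(z) = C1 + Integral(z/cos(z), z)


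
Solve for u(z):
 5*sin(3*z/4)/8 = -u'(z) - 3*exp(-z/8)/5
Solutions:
 u(z) = C1 + 5*cos(3*z/4)/6 + 24*exp(-z/8)/5


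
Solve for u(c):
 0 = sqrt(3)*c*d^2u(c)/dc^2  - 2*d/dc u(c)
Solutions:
 u(c) = C1 + C2*c^(1 + 2*sqrt(3)/3)


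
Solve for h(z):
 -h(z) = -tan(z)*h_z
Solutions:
 h(z) = C1*sin(z)


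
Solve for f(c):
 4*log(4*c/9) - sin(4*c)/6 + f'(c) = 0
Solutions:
 f(c) = C1 - 4*c*log(c) - 8*c*log(2) + 4*c + 8*c*log(3) - cos(4*c)/24


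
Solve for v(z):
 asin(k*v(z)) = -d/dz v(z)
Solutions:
 Integral(1/asin(_y*k), (_y, v(z))) = C1 - z


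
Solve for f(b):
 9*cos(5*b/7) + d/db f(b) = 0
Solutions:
 f(b) = C1 - 63*sin(5*b/7)/5


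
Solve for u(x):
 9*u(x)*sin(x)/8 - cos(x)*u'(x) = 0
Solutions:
 u(x) = C1/cos(x)^(9/8)


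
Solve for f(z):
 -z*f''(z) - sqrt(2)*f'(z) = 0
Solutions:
 f(z) = C1 + C2*z^(1 - sqrt(2))


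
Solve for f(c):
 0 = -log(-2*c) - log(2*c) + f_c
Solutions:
 f(c) = C1 + 2*c*log(c) + c*(-2 + 2*log(2) + I*pi)


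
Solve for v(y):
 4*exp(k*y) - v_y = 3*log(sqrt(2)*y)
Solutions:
 v(y) = C1 - 3*y*log(y) + y*(3 - 3*log(2)/2) + Piecewise((4*exp(k*y)/k, Ne(k, 0)), (4*y, True))


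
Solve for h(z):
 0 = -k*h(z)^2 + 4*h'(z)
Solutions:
 h(z) = -4/(C1 + k*z)


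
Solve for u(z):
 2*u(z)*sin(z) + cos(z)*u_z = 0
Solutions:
 u(z) = C1*cos(z)^2


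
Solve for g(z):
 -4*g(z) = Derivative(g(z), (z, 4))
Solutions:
 g(z) = (C1*sin(z) + C2*cos(z))*exp(-z) + (C3*sin(z) + C4*cos(z))*exp(z)


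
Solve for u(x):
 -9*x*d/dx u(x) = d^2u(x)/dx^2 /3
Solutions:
 u(x) = C1 + C2*erf(3*sqrt(6)*x/2)


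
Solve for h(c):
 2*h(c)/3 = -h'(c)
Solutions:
 h(c) = C1*exp(-2*c/3)


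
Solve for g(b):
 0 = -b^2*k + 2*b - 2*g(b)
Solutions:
 g(b) = b*(-b*k + 2)/2


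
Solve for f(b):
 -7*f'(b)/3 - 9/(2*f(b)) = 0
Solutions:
 f(b) = -sqrt(C1 - 189*b)/7
 f(b) = sqrt(C1 - 189*b)/7


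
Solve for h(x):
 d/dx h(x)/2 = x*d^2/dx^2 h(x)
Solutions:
 h(x) = C1 + C2*x^(3/2)


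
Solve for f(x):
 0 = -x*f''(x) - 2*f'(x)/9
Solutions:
 f(x) = C1 + C2*x^(7/9)


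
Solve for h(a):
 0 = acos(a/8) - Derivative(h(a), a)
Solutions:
 h(a) = C1 + a*acos(a/8) - sqrt(64 - a^2)


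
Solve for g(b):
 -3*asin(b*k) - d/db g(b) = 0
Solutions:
 g(b) = C1 - 3*Piecewise((b*asin(b*k) + sqrt(-b^2*k^2 + 1)/k, Ne(k, 0)), (0, True))


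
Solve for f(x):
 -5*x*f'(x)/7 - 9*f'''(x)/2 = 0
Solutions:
 f(x) = C1 + Integral(C2*airyai(-1470^(1/3)*x/21) + C3*airybi(-1470^(1/3)*x/21), x)


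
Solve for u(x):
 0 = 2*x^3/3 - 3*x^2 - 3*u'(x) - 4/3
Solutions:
 u(x) = C1 + x^4/18 - x^3/3 - 4*x/9


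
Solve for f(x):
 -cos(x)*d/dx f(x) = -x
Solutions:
 f(x) = C1 + Integral(x/cos(x), x)


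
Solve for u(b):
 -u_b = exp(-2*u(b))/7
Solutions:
 u(b) = log(-sqrt(C1 - 14*b)) - log(7)
 u(b) = log(C1 - 14*b)/2 - log(7)


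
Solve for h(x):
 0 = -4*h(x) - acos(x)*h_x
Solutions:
 h(x) = C1*exp(-4*Integral(1/acos(x), x))


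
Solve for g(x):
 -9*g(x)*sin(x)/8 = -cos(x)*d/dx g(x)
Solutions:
 g(x) = C1/cos(x)^(9/8)


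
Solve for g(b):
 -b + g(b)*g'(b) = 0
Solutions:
 g(b) = -sqrt(C1 + b^2)
 g(b) = sqrt(C1 + b^2)


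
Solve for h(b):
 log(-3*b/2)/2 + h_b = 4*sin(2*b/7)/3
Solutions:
 h(b) = C1 - b*log(-b)/2 - b*log(3) + b/2 + b*log(6)/2 - 14*cos(2*b/7)/3


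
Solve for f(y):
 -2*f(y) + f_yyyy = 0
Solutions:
 f(y) = C1*exp(-2^(1/4)*y) + C2*exp(2^(1/4)*y) + C3*sin(2^(1/4)*y) + C4*cos(2^(1/4)*y)


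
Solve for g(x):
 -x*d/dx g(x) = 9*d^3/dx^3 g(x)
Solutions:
 g(x) = C1 + Integral(C2*airyai(-3^(1/3)*x/3) + C3*airybi(-3^(1/3)*x/3), x)


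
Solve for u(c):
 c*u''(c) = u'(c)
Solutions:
 u(c) = C1 + C2*c^2


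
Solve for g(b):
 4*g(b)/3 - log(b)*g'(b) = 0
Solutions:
 g(b) = C1*exp(4*li(b)/3)


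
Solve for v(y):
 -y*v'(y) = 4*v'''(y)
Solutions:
 v(y) = C1 + Integral(C2*airyai(-2^(1/3)*y/2) + C3*airybi(-2^(1/3)*y/2), y)


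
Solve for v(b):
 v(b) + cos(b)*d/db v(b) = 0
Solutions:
 v(b) = C1*sqrt(sin(b) - 1)/sqrt(sin(b) + 1)


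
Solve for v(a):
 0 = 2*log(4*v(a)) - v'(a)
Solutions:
 -Integral(1/(log(_y) + 2*log(2)), (_y, v(a)))/2 = C1 - a


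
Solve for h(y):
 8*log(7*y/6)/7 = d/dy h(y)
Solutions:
 h(y) = C1 + 8*y*log(y)/7 - 8*y*log(6)/7 - 8*y/7 + 8*y*log(7)/7


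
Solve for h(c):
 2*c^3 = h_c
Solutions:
 h(c) = C1 + c^4/2


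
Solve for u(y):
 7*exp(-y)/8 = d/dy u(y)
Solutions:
 u(y) = C1 - 7*exp(-y)/8


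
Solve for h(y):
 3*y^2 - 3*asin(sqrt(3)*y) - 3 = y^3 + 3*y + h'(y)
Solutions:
 h(y) = C1 - y^4/4 + y^3 - 3*y^2/2 - 3*y*asin(sqrt(3)*y) - 3*y - sqrt(3)*sqrt(1 - 3*y^2)


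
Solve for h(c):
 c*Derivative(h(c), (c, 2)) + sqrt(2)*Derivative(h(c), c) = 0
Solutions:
 h(c) = C1 + C2*c^(1 - sqrt(2))


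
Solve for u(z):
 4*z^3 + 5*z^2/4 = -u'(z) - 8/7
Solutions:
 u(z) = C1 - z^4 - 5*z^3/12 - 8*z/7


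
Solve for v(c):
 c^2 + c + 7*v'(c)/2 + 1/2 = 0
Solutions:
 v(c) = C1 - 2*c^3/21 - c^2/7 - c/7


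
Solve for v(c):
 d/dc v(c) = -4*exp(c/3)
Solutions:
 v(c) = C1 - 12*exp(c/3)


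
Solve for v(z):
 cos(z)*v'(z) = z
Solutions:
 v(z) = C1 + Integral(z/cos(z), z)


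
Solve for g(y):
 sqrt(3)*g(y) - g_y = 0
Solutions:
 g(y) = C1*exp(sqrt(3)*y)


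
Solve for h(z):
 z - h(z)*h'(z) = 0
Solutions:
 h(z) = -sqrt(C1 + z^2)
 h(z) = sqrt(C1 + z^2)


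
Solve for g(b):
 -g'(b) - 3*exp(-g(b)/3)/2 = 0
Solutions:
 g(b) = 3*log(C1 - b/2)


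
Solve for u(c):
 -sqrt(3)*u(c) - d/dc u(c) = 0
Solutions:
 u(c) = C1*exp(-sqrt(3)*c)


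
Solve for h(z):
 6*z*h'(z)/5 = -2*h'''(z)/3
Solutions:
 h(z) = C1 + Integral(C2*airyai(-15^(2/3)*z/5) + C3*airybi(-15^(2/3)*z/5), z)


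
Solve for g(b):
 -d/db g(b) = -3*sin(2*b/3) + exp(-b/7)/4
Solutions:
 g(b) = C1 - 9*cos(2*b/3)/2 + 7*exp(-b/7)/4


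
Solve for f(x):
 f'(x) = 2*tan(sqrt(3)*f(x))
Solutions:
 f(x) = sqrt(3)*(pi - asin(C1*exp(2*sqrt(3)*x)))/3
 f(x) = sqrt(3)*asin(C1*exp(2*sqrt(3)*x))/3


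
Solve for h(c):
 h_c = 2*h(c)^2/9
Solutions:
 h(c) = -9/(C1 + 2*c)


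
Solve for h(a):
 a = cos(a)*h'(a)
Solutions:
 h(a) = C1 + Integral(a/cos(a), a)


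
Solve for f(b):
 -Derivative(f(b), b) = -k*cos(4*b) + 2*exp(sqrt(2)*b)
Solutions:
 f(b) = C1 + k*sin(4*b)/4 - sqrt(2)*exp(sqrt(2)*b)


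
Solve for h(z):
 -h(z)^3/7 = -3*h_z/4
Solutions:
 h(z) = -sqrt(42)*sqrt(-1/(C1 + 4*z))/2
 h(z) = sqrt(42)*sqrt(-1/(C1 + 4*z))/2


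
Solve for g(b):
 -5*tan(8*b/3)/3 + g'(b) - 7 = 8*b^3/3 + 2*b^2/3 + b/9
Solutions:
 g(b) = C1 + 2*b^4/3 + 2*b^3/9 + b^2/18 + 7*b - 5*log(cos(8*b/3))/8


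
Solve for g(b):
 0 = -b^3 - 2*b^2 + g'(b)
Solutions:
 g(b) = C1 + b^4/4 + 2*b^3/3


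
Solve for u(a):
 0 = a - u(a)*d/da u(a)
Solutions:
 u(a) = -sqrt(C1 + a^2)
 u(a) = sqrt(C1 + a^2)


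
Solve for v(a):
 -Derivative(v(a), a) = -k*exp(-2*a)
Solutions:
 v(a) = C1 - k*exp(-2*a)/2


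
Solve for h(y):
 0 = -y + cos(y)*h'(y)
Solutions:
 h(y) = C1 + Integral(y/cos(y), y)


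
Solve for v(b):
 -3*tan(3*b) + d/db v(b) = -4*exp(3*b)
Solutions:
 v(b) = C1 - 4*exp(3*b)/3 - log(cos(3*b))


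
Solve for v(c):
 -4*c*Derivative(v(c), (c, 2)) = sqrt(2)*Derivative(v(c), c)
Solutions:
 v(c) = C1 + C2*c^(1 - sqrt(2)/4)


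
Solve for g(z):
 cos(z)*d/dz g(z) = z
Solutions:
 g(z) = C1 + Integral(z/cos(z), z)


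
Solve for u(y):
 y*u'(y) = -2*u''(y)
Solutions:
 u(y) = C1 + C2*erf(y/2)


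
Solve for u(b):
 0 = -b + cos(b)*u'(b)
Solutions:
 u(b) = C1 + Integral(b/cos(b), b)


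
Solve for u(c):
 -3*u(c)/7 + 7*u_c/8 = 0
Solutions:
 u(c) = C1*exp(24*c/49)


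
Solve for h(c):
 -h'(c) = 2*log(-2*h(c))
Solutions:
 Integral(1/(log(-_y) + log(2)), (_y, h(c)))/2 = C1 - c


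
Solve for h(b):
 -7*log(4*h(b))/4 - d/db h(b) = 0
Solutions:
 4*Integral(1/(log(_y) + 2*log(2)), (_y, h(b)))/7 = C1 - b


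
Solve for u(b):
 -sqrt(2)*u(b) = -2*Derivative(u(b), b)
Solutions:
 u(b) = C1*exp(sqrt(2)*b/2)


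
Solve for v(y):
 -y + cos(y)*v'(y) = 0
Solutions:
 v(y) = C1 + Integral(y/cos(y), y)


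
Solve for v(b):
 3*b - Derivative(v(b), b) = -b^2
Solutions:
 v(b) = C1 + b^3/3 + 3*b^2/2


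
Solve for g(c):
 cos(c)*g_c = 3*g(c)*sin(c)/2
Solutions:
 g(c) = C1/cos(c)^(3/2)


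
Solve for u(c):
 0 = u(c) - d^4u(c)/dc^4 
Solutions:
 u(c) = C1*exp(-c) + C2*exp(c) + C3*sin(c) + C4*cos(c)


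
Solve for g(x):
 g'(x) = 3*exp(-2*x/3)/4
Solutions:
 g(x) = C1 - 9*exp(-2*x/3)/8


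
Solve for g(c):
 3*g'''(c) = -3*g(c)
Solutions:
 g(c) = C3*exp(-c) + (C1*sin(sqrt(3)*c/2) + C2*cos(sqrt(3)*c/2))*exp(c/2)


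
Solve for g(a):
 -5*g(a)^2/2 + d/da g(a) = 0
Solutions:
 g(a) = -2/(C1 + 5*a)


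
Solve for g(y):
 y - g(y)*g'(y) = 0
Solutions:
 g(y) = -sqrt(C1 + y^2)
 g(y) = sqrt(C1 + y^2)


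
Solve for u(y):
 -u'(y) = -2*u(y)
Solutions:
 u(y) = C1*exp(2*y)


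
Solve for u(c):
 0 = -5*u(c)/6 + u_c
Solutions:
 u(c) = C1*exp(5*c/6)


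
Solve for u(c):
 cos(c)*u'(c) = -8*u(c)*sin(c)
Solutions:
 u(c) = C1*cos(c)^8


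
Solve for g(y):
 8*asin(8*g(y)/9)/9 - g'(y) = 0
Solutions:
 Integral(1/asin(8*_y/9), (_y, g(y))) = C1 + 8*y/9


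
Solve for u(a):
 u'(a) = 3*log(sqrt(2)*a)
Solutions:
 u(a) = C1 + 3*a*log(a) - 3*a + 3*a*log(2)/2


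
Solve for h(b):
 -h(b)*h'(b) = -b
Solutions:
 h(b) = -sqrt(C1 + b^2)
 h(b) = sqrt(C1 + b^2)


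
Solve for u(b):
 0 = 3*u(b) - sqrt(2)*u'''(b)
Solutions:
 u(b) = C3*exp(2^(5/6)*3^(1/3)*b/2) + (C1*sin(6^(5/6)*b/4) + C2*cos(6^(5/6)*b/4))*exp(-2^(5/6)*3^(1/3)*b/4)


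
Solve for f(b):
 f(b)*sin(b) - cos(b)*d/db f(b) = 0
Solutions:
 f(b) = C1/cos(b)


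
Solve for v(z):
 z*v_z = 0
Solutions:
 v(z) = C1


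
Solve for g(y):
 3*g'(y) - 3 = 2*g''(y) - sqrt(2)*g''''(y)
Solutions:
 g(y) = C1 + C2*exp(y*(4*2^(1/6)*3^(2/3)/(2*sqrt(3)*sqrt(243/2 - 8*sqrt(2)) + 27*sqrt(2))^(1/3) + 6^(1/3)*(2*sqrt(3)*sqrt(243/2 - 8*sqrt(2)) + 27*sqrt(2))^(1/3))/12)*sin(sqrt(3)*y*(-2^(1/6)/(2*sqrt(6561/2 - 216*sqrt(2)) + 81*sqrt(2))^(1/3) + 2^(1/3)*(2*sqrt(6561/2 - 216*sqrt(2)) + 81*sqrt(2))^(1/3)/12)) + C3*exp(y*(4*2^(1/6)*3^(2/3)/(2*sqrt(3)*sqrt(243/2 - 8*sqrt(2)) + 27*sqrt(2))^(1/3) + 6^(1/3)*(2*sqrt(3)*sqrt(243/2 - 8*sqrt(2)) + 27*sqrt(2))^(1/3))/12)*cos(sqrt(3)*y*(-2^(1/6)/(2*sqrt(6561/2 - 216*sqrt(2)) + 81*sqrt(2))^(1/3) + 2^(1/3)*(2*sqrt(6561/2 - 216*sqrt(2)) + 81*sqrt(2))^(1/3)/12)) + C4*exp(-y*(4*2^(1/6)*3^(2/3)/(2*sqrt(3)*sqrt(243/2 - 8*sqrt(2)) + 27*sqrt(2))^(1/3) + 6^(1/3)*(2*sqrt(3)*sqrt(243/2 - 8*sqrt(2)) + 27*sqrt(2))^(1/3))/6) + y


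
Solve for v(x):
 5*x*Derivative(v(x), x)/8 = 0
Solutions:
 v(x) = C1


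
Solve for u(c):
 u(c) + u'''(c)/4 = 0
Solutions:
 u(c) = C3*exp(-2^(2/3)*c) + (C1*sin(2^(2/3)*sqrt(3)*c/2) + C2*cos(2^(2/3)*sqrt(3)*c/2))*exp(2^(2/3)*c/2)


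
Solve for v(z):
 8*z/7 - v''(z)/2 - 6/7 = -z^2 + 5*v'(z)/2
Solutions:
 v(z) = C1 + C2*exp(-5*z) + 2*z^3/15 + 26*z^2/175 - 352*z/875


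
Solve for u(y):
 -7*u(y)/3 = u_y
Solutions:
 u(y) = C1*exp(-7*y/3)


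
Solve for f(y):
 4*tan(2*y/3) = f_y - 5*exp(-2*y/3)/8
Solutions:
 f(y) = C1 + 3*log(tan(2*y/3)^2 + 1) - 15*exp(-2*y/3)/16


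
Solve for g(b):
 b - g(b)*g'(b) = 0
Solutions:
 g(b) = -sqrt(C1 + b^2)
 g(b) = sqrt(C1 + b^2)


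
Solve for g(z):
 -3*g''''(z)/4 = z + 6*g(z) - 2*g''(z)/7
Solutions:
 g(z) = -z/6 + (C1*sin(2^(3/4)*z*sin(atan(sqrt(878)/2)/2)) + C2*cos(2^(3/4)*z*sin(atan(sqrt(878)/2)/2)))*exp(-2^(3/4)*z*cos(atan(sqrt(878)/2)/2)) + (C3*sin(2^(3/4)*z*sin(atan(sqrt(878)/2)/2)) + C4*cos(2^(3/4)*z*sin(atan(sqrt(878)/2)/2)))*exp(2^(3/4)*z*cos(atan(sqrt(878)/2)/2))


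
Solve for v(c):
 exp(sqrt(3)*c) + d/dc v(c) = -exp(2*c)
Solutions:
 v(c) = C1 - exp(2*c)/2 - sqrt(3)*exp(sqrt(3)*c)/3


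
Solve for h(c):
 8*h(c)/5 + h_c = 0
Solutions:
 h(c) = C1*exp(-8*c/5)


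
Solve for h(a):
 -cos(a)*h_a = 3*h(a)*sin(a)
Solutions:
 h(a) = C1*cos(a)^3


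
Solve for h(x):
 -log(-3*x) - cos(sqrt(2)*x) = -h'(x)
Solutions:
 h(x) = C1 + x*log(-x) - x + x*log(3) + sqrt(2)*sin(sqrt(2)*x)/2


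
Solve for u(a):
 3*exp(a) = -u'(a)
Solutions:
 u(a) = C1 - 3*exp(a)


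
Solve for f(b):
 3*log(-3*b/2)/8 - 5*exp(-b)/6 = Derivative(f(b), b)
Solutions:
 f(b) = C1 + 3*b*log(-b)/8 + 3*b*(-1 - log(2) + log(3))/8 + 5*exp(-b)/6


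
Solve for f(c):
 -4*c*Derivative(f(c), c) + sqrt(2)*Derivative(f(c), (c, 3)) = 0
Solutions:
 f(c) = C1 + Integral(C2*airyai(sqrt(2)*c) + C3*airybi(sqrt(2)*c), c)


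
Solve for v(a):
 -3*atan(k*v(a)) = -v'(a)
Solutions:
 Integral(1/atan(_y*k), (_y, v(a))) = C1 + 3*a


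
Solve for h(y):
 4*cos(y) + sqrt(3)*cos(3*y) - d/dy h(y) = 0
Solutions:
 h(y) = C1 + 4*sin(y) + sqrt(3)*sin(3*y)/3


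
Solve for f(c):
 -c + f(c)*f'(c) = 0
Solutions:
 f(c) = -sqrt(C1 + c^2)
 f(c) = sqrt(C1 + c^2)


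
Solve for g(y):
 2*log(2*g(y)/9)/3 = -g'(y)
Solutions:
 3*Integral(1/(log(_y) - 2*log(3) + log(2)), (_y, g(y)))/2 = C1 - y


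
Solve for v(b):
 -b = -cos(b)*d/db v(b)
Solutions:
 v(b) = C1 + Integral(b/cos(b), b)


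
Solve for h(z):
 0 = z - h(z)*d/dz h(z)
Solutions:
 h(z) = -sqrt(C1 + z^2)
 h(z) = sqrt(C1 + z^2)


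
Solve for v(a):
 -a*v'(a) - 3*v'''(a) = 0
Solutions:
 v(a) = C1 + Integral(C2*airyai(-3^(2/3)*a/3) + C3*airybi(-3^(2/3)*a/3), a)


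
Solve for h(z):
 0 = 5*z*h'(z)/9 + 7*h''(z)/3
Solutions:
 h(z) = C1 + C2*erf(sqrt(210)*z/42)


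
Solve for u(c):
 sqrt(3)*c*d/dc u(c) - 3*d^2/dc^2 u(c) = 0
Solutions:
 u(c) = C1 + C2*erfi(sqrt(2)*3^(3/4)*c/6)


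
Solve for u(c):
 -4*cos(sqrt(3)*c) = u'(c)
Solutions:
 u(c) = C1 - 4*sqrt(3)*sin(sqrt(3)*c)/3


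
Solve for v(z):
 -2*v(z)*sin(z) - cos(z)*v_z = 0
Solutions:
 v(z) = C1*cos(z)^2


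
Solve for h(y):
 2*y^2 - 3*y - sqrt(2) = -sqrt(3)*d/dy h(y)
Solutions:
 h(y) = C1 - 2*sqrt(3)*y^3/9 + sqrt(3)*y^2/2 + sqrt(6)*y/3


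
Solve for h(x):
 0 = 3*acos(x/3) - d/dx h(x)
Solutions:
 h(x) = C1 + 3*x*acos(x/3) - 3*sqrt(9 - x^2)


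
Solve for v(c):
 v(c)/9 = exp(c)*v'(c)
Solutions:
 v(c) = C1*exp(-exp(-c)/9)


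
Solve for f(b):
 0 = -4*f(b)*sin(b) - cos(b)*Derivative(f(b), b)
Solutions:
 f(b) = C1*cos(b)^4


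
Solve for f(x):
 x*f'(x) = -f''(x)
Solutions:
 f(x) = C1 + C2*erf(sqrt(2)*x/2)


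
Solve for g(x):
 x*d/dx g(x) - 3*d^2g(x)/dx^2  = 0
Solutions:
 g(x) = C1 + C2*erfi(sqrt(6)*x/6)


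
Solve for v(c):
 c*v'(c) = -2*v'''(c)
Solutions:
 v(c) = C1 + Integral(C2*airyai(-2^(2/3)*c/2) + C3*airybi(-2^(2/3)*c/2), c)


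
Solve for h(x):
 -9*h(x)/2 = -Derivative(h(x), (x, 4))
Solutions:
 h(x) = C1*exp(-2^(3/4)*sqrt(3)*x/2) + C2*exp(2^(3/4)*sqrt(3)*x/2) + C3*sin(2^(3/4)*sqrt(3)*x/2) + C4*cos(2^(3/4)*sqrt(3)*x/2)


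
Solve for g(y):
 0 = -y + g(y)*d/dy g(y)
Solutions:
 g(y) = -sqrt(C1 + y^2)
 g(y) = sqrt(C1 + y^2)


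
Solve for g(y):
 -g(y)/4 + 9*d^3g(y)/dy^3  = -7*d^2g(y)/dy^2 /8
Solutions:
 g(y) = C1*exp(-y*(49/(216*sqrt(417846) + 139625)^(1/3) + 14 + (216*sqrt(417846) + 139625)^(1/3))/432)*sin(sqrt(3)*y*(-(216*sqrt(417846) + 139625)^(1/3) + 49/(216*sqrt(417846) + 139625)^(1/3))/432) + C2*exp(-y*(49/(216*sqrt(417846) + 139625)^(1/3) + 14 + (216*sqrt(417846) + 139625)^(1/3))/432)*cos(sqrt(3)*y*(-(216*sqrt(417846) + 139625)^(1/3) + 49/(216*sqrt(417846) + 139625)^(1/3))/432) + C3*exp(y*(-7 + 49/(216*sqrt(417846) + 139625)^(1/3) + (216*sqrt(417846) + 139625)^(1/3))/216)


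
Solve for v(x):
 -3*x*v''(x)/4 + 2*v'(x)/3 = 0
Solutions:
 v(x) = C1 + C2*x^(17/9)


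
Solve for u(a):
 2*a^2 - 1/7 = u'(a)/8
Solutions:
 u(a) = C1 + 16*a^3/3 - 8*a/7


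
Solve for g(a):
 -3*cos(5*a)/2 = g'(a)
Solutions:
 g(a) = C1 - 3*sin(5*a)/10


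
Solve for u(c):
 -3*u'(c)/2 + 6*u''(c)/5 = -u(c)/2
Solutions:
 u(c) = (C1*sin(sqrt(15)*c/24) + C2*cos(sqrt(15)*c/24))*exp(5*c/8)


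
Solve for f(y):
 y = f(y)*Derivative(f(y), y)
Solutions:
 f(y) = -sqrt(C1 + y^2)
 f(y) = sqrt(C1 + y^2)


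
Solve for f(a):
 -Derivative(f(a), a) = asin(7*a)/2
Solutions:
 f(a) = C1 - a*asin(7*a)/2 - sqrt(1 - 49*a^2)/14


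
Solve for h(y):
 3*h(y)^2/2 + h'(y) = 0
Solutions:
 h(y) = 2/(C1 + 3*y)


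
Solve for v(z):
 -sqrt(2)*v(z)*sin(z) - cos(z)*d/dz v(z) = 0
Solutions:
 v(z) = C1*cos(z)^(sqrt(2))


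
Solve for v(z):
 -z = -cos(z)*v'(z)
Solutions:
 v(z) = C1 + Integral(z/cos(z), z)


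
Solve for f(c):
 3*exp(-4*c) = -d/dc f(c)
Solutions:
 f(c) = C1 + 3*exp(-4*c)/4


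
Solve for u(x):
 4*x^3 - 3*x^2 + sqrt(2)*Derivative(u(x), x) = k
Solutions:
 u(x) = C1 + sqrt(2)*k*x/2 - sqrt(2)*x^4/2 + sqrt(2)*x^3/2


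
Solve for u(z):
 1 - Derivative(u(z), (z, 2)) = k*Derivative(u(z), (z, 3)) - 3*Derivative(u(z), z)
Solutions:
 u(z) = C1 + C2*exp(z*(sqrt(12*k + 1) - 1)/(2*k)) + C3*exp(-z*(sqrt(12*k + 1) + 1)/(2*k)) - z/3


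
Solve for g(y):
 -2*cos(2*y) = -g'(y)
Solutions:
 g(y) = C1 + sin(2*y)


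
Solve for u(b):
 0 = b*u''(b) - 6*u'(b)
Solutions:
 u(b) = C1 + C2*b^7


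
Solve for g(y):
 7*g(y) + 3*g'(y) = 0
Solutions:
 g(y) = C1*exp(-7*y/3)


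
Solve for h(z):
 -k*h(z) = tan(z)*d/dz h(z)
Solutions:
 h(z) = C1*exp(-k*log(sin(z)))


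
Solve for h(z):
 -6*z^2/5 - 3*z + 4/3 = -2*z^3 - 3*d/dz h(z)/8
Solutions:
 h(z) = C1 - 4*z^4/3 + 16*z^3/15 + 4*z^2 - 32*z/9


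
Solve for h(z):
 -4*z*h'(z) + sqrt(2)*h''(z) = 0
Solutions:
 h(z) = C1 + C2*erfi(2^(1/4)*z)


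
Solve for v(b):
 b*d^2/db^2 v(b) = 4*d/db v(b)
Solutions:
 v(b) = C1 + C2*b^5


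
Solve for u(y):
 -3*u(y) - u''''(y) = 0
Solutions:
 u(y) = (C1*sin(sqrt(2)*3^(1/4)*y/2) + C2*cos(sqrt(2)*3^(1/4)*y/2))*exp(-sqrt(2)*3^(1/4)*y/2) + (C3*sin(sqrt(2)*3^(1/4)*y/2) + C4*cos(sqrt(2)*3^(1/4)*y/2))*exp(sqrt(2)*3^(1/4)*y/2)


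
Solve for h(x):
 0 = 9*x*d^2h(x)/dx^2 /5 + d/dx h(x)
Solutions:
 h(x) = C1 + C2*x^(4/9)


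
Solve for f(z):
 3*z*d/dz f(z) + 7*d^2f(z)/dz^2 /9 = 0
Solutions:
 f(z) = C1 + C2*erf(3*sqrt(42)*z/14)


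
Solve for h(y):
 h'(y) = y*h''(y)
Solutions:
 h(y) = C1 + C2*y^2


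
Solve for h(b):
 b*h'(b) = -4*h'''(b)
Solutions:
 h(b) = C1 + Integral(C2*airyai(-2^(1/3)*b/2) + C3*airybi(-2^(1/3)*b/2), b)


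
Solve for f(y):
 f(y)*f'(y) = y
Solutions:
 f(y) = -sqrt(C1 + y^2)
 f(y) = sqrt(C1 + y^2)


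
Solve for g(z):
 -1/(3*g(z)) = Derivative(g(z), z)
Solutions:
 g(z) = -sqrt(C1 - 6*z)/3
 g(z) = sqrt(C1 - 6*z)/3
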